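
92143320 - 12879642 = 79263678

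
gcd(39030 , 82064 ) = 2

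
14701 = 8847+5854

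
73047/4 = 18261 + 3/4 = 18261.75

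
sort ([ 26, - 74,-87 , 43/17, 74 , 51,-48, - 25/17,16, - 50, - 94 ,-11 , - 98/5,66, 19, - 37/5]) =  [ - 94, - 87,- 74 ,-50,-48 , - 98/5,-11, - 37/5, - 25/17, 43/17, 16, 19, 26, 51,66,74] 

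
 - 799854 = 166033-965887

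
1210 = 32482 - 31272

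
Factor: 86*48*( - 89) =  -367392 = - 2^5*3^1*43^1*89^1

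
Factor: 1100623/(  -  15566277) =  - 3^( - 1) * 61^1 * 1033^(  -  1 )* 5023^( - 1)*18043^1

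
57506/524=109+195/262 =109.74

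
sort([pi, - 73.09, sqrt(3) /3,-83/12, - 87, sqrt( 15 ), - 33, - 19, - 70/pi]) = [ - 87, - 73.09, -33, - 70/pi, - 19, - 83/12,sqrt( 3)/3, pi, sqrt(15)]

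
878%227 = 197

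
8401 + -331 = 8070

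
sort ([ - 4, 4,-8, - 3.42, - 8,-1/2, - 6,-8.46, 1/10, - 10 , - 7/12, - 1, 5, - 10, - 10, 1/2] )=[ - 10, -10, - 10 , - 8.46, - 8, - 8, - 6, - 4,-3.42, - 1 , - 7/12, - 1/2,1/10, 1/2, 4 , 5]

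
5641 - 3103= 2538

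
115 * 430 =49450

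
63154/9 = 63154/9=7017.11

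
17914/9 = 1990+ 4/9 = 1990.44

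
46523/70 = 664 + 43/70 = 664.61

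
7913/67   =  7913/67 = 118.10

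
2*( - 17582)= - 35164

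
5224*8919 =46592856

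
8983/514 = 17 + 245/514  =  17.48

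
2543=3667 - 1124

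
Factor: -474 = - 2^1*3^1 * 79^1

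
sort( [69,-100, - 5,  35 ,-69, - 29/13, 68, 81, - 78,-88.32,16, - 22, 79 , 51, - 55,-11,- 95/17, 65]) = [ - 100, - 88.32,  -  78 , - 69 , - 55,-22,-11, - 95/17 , - 5,  -  29/13,16, 35,51, 65, 68,69, 79, 81]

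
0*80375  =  0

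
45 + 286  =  331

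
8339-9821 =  - 1482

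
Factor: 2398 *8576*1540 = 31670481920 = 2^10*5^1*7^1*11^2*67^1*109^1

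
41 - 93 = -52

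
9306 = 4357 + 4949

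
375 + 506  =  881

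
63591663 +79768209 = 143359872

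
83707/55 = 83707/55 = 1521.95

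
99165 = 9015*11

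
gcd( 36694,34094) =2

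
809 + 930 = 1739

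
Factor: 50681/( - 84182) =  - 2^(- 1) * 7^( - 2)*59^1 = - 59/98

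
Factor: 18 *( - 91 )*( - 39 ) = 2^1 * 3^3*7^1 * 13^2 = 63882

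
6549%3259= 31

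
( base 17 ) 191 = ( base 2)110111011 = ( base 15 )1E8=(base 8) 673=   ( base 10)443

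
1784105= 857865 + 926240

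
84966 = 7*12138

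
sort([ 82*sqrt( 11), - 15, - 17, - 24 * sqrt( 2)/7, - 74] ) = [ - 74, - 17, - 15, - 24 * sqrt( 2 ) /7,82*sqrt( 11 )]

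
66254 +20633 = 86887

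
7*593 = 4151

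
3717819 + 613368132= 617085951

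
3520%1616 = 288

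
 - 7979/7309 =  -2 + 6639/7309 = -1.09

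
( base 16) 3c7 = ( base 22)1LL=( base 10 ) 967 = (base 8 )1707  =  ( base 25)1DH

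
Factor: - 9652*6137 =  - 59234324 = - 2^2*17^1 *19^3*127^1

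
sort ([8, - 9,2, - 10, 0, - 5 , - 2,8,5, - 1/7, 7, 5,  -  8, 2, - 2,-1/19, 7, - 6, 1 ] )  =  [-10, - 9,  -  8, - 6 ,-5, -2,  -  2,-1/7, - 1/19,0, 1, 2, 2 , 5,5  ,  7, 7,  8, 8]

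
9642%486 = 408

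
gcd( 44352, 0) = 44352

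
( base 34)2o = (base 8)134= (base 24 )3K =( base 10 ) 92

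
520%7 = 2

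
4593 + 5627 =10220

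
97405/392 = 248 + 27/56  =  248.48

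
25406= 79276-53870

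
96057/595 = 96057/595 = 161.44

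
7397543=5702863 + 1694680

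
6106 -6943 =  - 837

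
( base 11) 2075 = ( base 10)2744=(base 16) AB8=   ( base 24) 4I8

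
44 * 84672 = 3725568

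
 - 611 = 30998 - 31609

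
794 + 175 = 969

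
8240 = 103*80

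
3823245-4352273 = - 529028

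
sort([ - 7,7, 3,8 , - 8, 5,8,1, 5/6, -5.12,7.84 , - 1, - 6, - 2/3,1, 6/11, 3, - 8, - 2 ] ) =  [ - 8, - 8, - 7, - 6, -5.12, - 2, - 1, - 2/3,  6/11,5/6, 1,  1,3, 3, 5 , 7, 7.84,8, 8]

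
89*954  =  84906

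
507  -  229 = 278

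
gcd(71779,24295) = 1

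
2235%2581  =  2235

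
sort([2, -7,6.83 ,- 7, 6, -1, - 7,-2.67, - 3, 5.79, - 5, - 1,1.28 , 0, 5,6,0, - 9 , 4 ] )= [ - 9,-7,  -  7, - 7, - 5, - 3, - 2.67, - 1, - 1, 0, 0,1.28, 2, 4,5,5.79,  6, 6, 6.83] 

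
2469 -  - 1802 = 4271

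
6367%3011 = 345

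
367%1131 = 367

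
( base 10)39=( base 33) 16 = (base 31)18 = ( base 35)14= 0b100111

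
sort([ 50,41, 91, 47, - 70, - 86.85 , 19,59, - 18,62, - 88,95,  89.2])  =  [ - 88 , - 86.85, - 70, - 18, 19,  41, 47, 50, 59  ,  62,89.2,91,95] 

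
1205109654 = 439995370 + 765114284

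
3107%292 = 187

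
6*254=1524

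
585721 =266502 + 319219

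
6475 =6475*1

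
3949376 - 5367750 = - 1418374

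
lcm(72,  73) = 5256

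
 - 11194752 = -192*58306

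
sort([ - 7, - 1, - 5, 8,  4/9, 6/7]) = [ -7, - 5,-1,4/9, 6/7,8 ] 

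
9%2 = 1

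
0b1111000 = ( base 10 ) 120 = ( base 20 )60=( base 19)66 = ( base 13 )93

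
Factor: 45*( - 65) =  - 3^2*5^2*13^1 = - 2925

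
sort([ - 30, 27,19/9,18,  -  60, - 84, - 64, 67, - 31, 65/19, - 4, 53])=[ - 84, - 64, - 60 , -31, - 30, -4,19/9,65/19,18, 27,  53,67 ]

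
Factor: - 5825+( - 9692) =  - 15517=   - 59^1*263^1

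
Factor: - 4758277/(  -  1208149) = 1208149^( - 1)*4758277^1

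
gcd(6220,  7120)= 20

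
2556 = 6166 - 3610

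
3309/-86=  - 39 + 45/86=   - 38.48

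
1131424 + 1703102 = 2834526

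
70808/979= 70808/979 = 72.33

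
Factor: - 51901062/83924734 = - 25950531/41962367= - 3^1*43^( - 1 )*83^1*  89^1*1171^1*975869^ (-1) 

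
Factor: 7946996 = 2^2*1986749^1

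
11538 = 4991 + 6547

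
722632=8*90329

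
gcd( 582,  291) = 291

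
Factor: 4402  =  2^1*31^1*71^1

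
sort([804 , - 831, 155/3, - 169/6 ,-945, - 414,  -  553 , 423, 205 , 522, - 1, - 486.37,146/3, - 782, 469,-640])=[ - 945, - 831, - 782,-640,  -  553,  -  486.37 ,  -  414, - 169/6 ,- 1,146/3, 155/3, 205 , 423, 469, 522, 804 ] 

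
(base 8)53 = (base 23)1k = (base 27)1G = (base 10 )43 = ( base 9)47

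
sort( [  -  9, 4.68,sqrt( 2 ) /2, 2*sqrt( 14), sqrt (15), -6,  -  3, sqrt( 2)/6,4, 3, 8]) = [ - 9,  -  6,- 3,sqrt(2)/6, sqrt( 2)/2, 3, sqrt( 15 ),4, 4.68 , 2*sqrt( 14 ), 8]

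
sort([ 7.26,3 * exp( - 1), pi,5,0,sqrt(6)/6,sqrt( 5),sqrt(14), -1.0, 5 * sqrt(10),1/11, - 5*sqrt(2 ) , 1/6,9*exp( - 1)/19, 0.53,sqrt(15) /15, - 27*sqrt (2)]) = [ - 27*sqrt (2 ),-5*sqrt( 2),-1.0, 0, 1/11, 1/6, 9*exp( - 1)/19, sqrt(15)/15, sqrt(6 ) /6, 0.53,3 * exp( - 1), sqrt(5), pi,sqrt( 14 ), 5, 7.26,5*sqrt( 10) ] 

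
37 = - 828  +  865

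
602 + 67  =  669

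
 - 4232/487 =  - 4232/487= -  8.69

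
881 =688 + 193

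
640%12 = 4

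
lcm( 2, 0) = 0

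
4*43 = 172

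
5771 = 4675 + 1096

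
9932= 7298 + 2634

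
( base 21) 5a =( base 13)8b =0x73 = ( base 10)115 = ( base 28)43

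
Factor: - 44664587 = -11^1*37^1*109741^1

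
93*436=40548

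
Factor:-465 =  - 3^1*5^1*31^1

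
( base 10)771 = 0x303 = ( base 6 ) 3323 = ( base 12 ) 543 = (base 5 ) 11041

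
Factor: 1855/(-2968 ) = -2^ ( - 3) * 5^1 =- 5/8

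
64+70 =134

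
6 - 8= - 2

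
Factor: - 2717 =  - 11^1*  13^1*19^1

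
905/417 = 905/417 = 2.17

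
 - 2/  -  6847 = 2/6847 = 0.00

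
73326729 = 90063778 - 16737049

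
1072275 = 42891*25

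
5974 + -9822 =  - 3848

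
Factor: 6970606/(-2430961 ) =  - 2^1*13^(-1 )*19^1*67^(-1)*2791^( - 1 )*183437^1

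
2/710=1/355= 0.00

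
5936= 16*371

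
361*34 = 12274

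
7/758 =7/758 = 0.01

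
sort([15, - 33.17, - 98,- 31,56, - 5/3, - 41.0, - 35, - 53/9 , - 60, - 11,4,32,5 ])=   [ - 98, -60, - 41.0, - 35, - 33.17, - 31, - 11, - 53/9 , - 5/3, 4,  5, 15, 32,56 ]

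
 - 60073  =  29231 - 89304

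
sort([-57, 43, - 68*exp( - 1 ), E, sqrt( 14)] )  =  [ - 57, - 68*exp( - 1 ), E,sqrt( 14), 43 ] 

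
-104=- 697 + 593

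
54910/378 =145 + 50/189 =145.26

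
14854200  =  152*97725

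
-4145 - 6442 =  - 10587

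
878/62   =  14 + 5/31 = 14.16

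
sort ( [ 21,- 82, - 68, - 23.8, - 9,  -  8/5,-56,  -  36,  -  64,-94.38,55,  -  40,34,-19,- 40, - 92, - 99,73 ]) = [ - 99, - 94.38, - 92,-82, - 68,-64, - 56,  -  40, -40, - 36, - 23.8 ,-19,  -  9,  -  8/5,21, 34  ,  55, 73]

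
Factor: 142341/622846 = 8373/36638 = 2^ ( - 1 )*3^1*7^( - 1 )*2617^(  -  1 )*2791^1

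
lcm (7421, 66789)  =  66789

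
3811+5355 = 9166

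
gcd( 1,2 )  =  1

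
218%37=33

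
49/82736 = 49/82736 =0.00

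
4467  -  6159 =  - 1692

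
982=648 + 334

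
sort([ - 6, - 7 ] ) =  [ - 7, - 6]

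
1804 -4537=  - 2733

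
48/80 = 3/5 = 0.60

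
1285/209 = 6 + 31/209 = 6.15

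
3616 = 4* 904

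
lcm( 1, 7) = 7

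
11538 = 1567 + 9971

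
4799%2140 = 519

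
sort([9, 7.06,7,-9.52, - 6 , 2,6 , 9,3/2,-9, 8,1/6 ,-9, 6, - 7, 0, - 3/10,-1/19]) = [  -  9.52, -9 ,-9,-7,  -  6, - 3/10,-1/19,0,1/6 , 3/2, 2, 6, 6, 7,7.06 , 8, 9, 9]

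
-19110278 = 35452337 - 54562615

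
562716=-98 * ( - 5742)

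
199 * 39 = 7761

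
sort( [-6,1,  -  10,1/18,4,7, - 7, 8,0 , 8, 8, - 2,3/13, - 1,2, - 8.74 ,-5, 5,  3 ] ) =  [ - 10,-8.74,- 7,-6,  -  5, - 2,-1,  0, 1/18,3/13, 1,2, 3,4, 5, 7, 8,8,8 ] 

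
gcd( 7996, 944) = 4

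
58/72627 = 58/72627 = 0.00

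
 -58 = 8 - 66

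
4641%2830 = 1811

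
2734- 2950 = -216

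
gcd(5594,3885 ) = 1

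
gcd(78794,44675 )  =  1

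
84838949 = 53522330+31316619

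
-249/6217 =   -  1  +  5968/6217 = - 0.04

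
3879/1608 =2  +  221/536 = 2.41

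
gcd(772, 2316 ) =772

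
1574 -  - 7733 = 9307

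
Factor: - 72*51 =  - 2^3 * 3^3 * 17^1=- 3672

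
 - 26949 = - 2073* 13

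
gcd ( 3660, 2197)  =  1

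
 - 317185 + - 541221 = - 858406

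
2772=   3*924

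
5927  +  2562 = 8489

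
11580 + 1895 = 13475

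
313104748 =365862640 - 52757892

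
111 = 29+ 82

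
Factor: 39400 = 2^3 * 5^2 * 197^1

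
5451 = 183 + 5268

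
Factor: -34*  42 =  - 1428 = - 2^2*3^1*7^1*17^1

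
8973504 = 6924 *1296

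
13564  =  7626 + 5938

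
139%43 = 10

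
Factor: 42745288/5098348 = 2^1 * 19^4*41^1*239^ (-1)*5333^ ( - 1)  =  10686322/1274587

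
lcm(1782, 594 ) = 1782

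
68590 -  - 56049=124639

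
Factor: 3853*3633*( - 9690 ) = -135640125810 = -2^1*3^2*5^1 * 7^1*17^1*19^1*173^1*3853^1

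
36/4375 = 36/4375 = 0.01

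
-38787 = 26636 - 65423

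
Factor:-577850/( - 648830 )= 635/713=5^1 * 23^ (-1 ) * 31^( - 1)* 127^1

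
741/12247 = 741/12247  =  0.06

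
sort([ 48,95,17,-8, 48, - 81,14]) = [ - 81, - 8, 14, 17, 48, 48, 95] 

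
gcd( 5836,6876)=4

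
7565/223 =7565/223 = 33.92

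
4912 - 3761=1151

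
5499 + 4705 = 10204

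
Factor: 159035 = 5^1*17^1*1871^1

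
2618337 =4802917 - 2184580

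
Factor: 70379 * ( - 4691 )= -330147889 = - 4691^1*70379^1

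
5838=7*834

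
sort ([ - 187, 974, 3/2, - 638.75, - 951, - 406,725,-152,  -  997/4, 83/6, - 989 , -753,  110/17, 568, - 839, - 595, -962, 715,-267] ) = [  -  989, - 962, - 951, - 839, - 753,-638.75, - 595, - 406, -267, - 997/4, - 187, - 152,3/2, 110/17, 83/6,568, 715,725,974]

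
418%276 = 142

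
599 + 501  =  1100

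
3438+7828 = 11266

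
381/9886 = 381/9886  =  0.04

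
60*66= 3960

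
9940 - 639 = 9301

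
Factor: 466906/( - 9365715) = - 2^1*3^ ( - 2) * 5^( - 1 )*11^1 * 19^1 * 23^( - 1 )*1117^1 * 9049^( - 1) 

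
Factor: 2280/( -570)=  - 2^2 = - 4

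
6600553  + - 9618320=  - 3017767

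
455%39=26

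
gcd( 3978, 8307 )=117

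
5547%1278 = 435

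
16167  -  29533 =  - 13366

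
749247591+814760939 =1564008530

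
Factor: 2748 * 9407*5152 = 133181446272 = 2^7*3^1*7^1*23^2*229^1*409^1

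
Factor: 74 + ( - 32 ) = 42 = 2^1*3^1*7^1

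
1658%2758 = 1658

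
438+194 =632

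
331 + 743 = 1074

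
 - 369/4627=-1 + 4258/4627 =-0.08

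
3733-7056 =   -  3323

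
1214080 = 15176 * 80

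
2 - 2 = 0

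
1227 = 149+1078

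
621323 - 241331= 379992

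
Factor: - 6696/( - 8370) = 4/5 =2^2 * 5^ (-1)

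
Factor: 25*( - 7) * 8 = - 1400 = - 2^3*5^2*7^1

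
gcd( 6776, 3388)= 3388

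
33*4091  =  135003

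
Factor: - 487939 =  - 19^1*61^1*421^1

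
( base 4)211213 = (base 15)AA7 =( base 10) 2407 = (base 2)100101100111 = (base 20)607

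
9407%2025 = 1307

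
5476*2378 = 13021928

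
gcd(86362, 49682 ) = 2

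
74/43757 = 74/43757 = 0.00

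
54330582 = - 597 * ( - 91006)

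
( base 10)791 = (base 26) 14B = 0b1100010111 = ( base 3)1002022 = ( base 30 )QB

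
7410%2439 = 93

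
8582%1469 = 1237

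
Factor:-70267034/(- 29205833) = 2^1* 1193^( - 1 )*24481^(- 1 )*35133517^1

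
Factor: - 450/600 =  - 2^( - 2)*3^1 = - 3/4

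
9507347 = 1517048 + 7990299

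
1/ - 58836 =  - 1/58836 = - 0.00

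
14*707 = 9898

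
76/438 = 38/219 =0.17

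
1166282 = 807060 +359222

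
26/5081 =26/5081 =0.01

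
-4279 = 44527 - 48806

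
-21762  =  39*( - 558 )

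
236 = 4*59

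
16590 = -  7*(- 2370 )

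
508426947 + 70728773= 579155720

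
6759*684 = 4623156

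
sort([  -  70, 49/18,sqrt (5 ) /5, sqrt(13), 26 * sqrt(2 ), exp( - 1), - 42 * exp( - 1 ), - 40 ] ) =[ - 70, - 40, - 42 * exp(-1 ),exp( - 1 ), sqrt( 5 )/5, 49/18,  sqrt(13 ), 26 *sqrt(2 )]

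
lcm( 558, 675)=41850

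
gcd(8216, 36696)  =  8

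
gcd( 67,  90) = 1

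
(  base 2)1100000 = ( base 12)80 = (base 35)2Q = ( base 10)96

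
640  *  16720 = 10700800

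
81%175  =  81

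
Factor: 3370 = 2^1 * 5^1 * 337^1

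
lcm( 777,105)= 3885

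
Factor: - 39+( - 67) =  - 2^1*53^1= - 106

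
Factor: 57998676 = 2^2*3^1*137^1*35279^1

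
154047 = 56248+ 97799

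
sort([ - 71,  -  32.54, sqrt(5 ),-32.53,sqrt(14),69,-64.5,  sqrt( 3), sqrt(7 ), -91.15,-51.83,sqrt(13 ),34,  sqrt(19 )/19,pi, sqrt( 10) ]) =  [  -  91.15,  -  71 ,  -  64.5, - 51.83, - 32.54 ,  -  32.53,sqrt(19 ) /19, sqrt ( 3 ), sqrt( 5 ),  sqrt( 7),pi, sqrt( 10 ),  sqrt(13 ),sqrt ( 14), 34, 69]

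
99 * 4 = 396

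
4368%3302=1066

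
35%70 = 35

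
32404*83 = 2689532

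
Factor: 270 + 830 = 2^2*5^2*11^1 = 1100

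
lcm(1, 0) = 0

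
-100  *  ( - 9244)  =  924400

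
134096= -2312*( - 58 ) 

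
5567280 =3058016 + 2509264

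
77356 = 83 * 932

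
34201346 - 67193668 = -32992322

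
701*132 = 92532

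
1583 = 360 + 1223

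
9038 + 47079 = 56117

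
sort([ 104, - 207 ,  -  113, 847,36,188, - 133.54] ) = [-207, - 133.54, - 113,36,  104 , 188,847 ] 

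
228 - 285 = - 57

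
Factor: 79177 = 7^1*11311^1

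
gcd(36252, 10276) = 4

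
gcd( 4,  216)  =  4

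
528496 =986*536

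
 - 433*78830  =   - 34133390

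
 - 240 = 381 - 621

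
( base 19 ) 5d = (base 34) 36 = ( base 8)154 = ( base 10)108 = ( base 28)3O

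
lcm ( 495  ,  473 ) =21285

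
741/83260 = 741/83260 = 0.01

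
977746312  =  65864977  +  911881335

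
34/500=17/250  =  0.07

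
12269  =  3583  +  8686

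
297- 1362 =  - 1065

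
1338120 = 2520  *531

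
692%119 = 97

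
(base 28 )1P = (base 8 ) 65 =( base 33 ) 1K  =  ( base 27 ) 1q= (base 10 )53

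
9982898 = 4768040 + 5214858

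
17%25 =17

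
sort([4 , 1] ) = [1, 4]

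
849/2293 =849/2293 = 0.37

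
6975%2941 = 1093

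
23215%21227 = 1988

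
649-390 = 259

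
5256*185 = 972360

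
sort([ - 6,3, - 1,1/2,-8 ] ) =[-8, -6,-1,1/2,3]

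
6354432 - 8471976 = - 2117544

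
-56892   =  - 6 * 9482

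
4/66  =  2/33 = 0.06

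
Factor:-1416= -2^3*3^1*59^1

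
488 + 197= 685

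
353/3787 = 353/3787=0.09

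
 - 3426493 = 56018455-59444948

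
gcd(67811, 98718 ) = 1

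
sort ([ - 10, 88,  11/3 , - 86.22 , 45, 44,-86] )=[ - 86.22, - 86, - 10,11/3,44,45,88 ]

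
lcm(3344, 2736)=30096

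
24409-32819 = - 8410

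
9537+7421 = 16958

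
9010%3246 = 2518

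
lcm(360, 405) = 3240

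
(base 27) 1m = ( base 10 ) 49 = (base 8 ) 61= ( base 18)2d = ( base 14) 37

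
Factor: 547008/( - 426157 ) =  - 2^6*3^1*7^1*11^1*31^( - 1 )*37^1*59^(-1)*233^( - 1) 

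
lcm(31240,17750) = 781000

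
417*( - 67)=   - 27939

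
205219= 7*29317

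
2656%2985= 2656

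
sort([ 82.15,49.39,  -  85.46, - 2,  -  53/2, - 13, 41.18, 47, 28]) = [ - 85.46, - 53/2, - 13, - 2,28, 41.18,47,49.39, 82.15]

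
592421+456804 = 1049225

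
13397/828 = 13397/828 = 16.18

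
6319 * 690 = 4360110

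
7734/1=7734= 7734.00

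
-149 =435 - 584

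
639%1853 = 639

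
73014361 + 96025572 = 169039933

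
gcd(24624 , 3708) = 36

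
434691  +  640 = 435331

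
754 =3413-2659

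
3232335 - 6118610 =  - 2886275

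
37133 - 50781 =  - 13648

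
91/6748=13/964 = 0.01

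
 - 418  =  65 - 483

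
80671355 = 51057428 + 29613927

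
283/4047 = 283/4047 =0.07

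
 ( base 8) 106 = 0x46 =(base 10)70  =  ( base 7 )130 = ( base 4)1012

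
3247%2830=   417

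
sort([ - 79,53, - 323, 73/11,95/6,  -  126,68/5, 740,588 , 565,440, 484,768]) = [ - 323, - 126,- 79,73/11, 68/5, 95/6,53,440,484,565,588,740,768 ]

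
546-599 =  - 53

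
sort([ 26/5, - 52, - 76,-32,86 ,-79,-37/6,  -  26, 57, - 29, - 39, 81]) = [ - 79, - 76,  -  52,-39, - 32,-29, - 26,-37/6,26/5,57, 81,86 ]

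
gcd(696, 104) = 8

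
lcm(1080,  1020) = 18360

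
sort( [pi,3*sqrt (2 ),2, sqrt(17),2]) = [ 2 , 2,pi, sqrt(17 ), 3*sqrt( 2) ]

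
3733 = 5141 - 1408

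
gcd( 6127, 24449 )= 1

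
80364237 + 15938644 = 96302881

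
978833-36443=942390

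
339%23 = 17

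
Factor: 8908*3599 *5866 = 188063326472= 2^3 * 7^1*17^1*59^1*61^1*131^1 * 419^1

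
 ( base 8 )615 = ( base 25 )fm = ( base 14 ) 205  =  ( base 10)397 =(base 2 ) 110001101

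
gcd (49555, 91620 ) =5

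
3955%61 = 51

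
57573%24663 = 8247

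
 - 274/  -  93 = 274/93 =2.95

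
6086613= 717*8489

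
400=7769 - 7369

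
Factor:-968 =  - 2^3*11^2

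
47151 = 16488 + 30663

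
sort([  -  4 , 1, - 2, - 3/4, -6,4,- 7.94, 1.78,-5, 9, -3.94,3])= [ - 7.94, - 6, - 5,-4, - 3.94, - 2,-3/4,1, 1.78,3,4, 9]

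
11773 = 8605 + 3168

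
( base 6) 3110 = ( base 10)690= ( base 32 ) LI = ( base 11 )578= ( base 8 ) 1262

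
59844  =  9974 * 6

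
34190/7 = 34190/7 = 4884.29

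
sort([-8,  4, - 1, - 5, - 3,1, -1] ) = [ - 8, - 5, - 3, - 1,-1, 1,  4 ] 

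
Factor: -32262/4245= - 2^1*5^(-1)*19^1 = - 38/5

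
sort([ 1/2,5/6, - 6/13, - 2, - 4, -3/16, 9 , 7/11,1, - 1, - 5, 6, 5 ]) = [ - 5, - 4,-2, - 1, - 6/13, - 3/16,1/2,  7/11, 5/6, 1, 5, 6,9]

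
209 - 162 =47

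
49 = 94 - 45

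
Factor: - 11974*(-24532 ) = 293746168 = 2^3*5987^1*6133^1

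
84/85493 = 84/85493 = 0.00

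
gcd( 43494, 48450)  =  6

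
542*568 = 307856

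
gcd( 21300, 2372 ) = 4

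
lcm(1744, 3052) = 12208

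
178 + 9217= 9395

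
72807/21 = 3467 = 3467.00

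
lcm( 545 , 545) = 545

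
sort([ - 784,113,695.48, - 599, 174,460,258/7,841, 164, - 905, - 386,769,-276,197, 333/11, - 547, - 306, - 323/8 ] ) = [-905, - 784,-599,-547,-386,-306, - 276, - 323/8, 333/11,258/7 , 113,164,174, 197,  460, 695.48,769,  841 ] 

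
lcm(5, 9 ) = 45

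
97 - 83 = 14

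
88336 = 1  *88336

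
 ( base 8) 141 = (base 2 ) 1100001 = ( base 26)3j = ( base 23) 45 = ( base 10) 97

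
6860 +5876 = 12736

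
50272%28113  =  22159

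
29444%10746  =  7952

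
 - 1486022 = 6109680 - 7595702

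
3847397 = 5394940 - 1547543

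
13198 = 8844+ 4354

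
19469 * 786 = 15302634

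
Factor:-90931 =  - 90931^1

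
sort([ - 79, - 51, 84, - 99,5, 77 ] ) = [ - 99,- 79, - 51, 5,  77, 84]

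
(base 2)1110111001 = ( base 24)1fh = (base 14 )4c1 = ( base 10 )953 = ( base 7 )2531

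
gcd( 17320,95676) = 4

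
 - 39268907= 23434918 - 62703825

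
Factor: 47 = 47^1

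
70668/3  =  23556 = 23556.00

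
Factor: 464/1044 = 4/9  =  2^2*3^ ( - 2 ) 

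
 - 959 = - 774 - 185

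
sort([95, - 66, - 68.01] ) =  [ - 68.01, - 66,  95]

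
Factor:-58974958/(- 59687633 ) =2^1*7^1*31^1 *135887^1*59687633^( - 1)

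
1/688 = 1/688 = 0.00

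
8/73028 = 2/18257=0.00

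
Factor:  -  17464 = -2^3*37^1*59^1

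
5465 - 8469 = -3004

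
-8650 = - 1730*5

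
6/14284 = 3/7142=0.00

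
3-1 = 2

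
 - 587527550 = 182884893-770412443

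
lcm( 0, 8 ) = 0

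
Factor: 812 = 2^2 * 7^1*29^1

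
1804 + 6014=7818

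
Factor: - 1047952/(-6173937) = 2^4*3^(-2) *7^( - 1 )*11^( - 1)*59^(-1)*151^( - 1)*65497^1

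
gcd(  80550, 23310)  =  90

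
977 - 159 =818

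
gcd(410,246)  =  82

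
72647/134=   72647/134   =  542.14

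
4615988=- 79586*( - 58 ) 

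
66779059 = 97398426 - 30619367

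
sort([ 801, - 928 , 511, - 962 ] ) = [ -962, - 928 , 511,801 ] 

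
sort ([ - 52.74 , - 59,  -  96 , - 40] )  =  [ - 96, - 59,  -  52.74, - 40 ] 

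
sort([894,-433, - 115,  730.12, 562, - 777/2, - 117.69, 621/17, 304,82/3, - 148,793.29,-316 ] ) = [ - 433, - 777/2, - 316,-148,  -  117.69,-115,82/3, 621/17,  304 , 562,730.12, 793.29, 894]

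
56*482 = 26992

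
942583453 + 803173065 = 1745756518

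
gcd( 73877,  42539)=1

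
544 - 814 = -270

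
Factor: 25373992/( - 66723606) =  - 12686996/33361803 = - 2^2*3^( - 2 )* 7^1*17^ ( - 1)*29^( - 1 )*73^(  -  1 )*103^( - 1)*453107^1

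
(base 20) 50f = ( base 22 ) 43D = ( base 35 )1MK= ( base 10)2015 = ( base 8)3737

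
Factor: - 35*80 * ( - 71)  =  2^4*5^2*7^1 * 71^1 = 198800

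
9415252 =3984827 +5430425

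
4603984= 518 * 8888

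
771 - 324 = 447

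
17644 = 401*44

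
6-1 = 5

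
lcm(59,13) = 767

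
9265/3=9265/3 = 3088.33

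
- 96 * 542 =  - 52032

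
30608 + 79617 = 110225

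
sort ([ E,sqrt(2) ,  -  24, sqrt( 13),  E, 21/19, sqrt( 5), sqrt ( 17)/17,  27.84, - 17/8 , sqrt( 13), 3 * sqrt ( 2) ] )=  [ - 24, - 17/8,sqrt( 17 ) /17,21/19,sqrt ( 2), sqrt(5), E, E, sqrt( 13 ), sqrt(13 ), 3*sqrt( 2 ), 27.84 ] 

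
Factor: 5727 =3^1 * 23^1* 83^1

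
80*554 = 44320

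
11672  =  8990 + 2682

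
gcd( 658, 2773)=47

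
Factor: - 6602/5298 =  - 3301/2649 = - 3^ (-1 )*883^(- 1)*3301^1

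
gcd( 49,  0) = 49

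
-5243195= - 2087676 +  - 3155519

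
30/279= 10/93 = 0.11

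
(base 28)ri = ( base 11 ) 644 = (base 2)1100000110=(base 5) 11044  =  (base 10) 774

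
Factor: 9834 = 2^1 * 3^1 *11^1*149^1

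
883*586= 517438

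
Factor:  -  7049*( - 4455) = 31403295 = 3^4 *5^1*7^1*11^1*19^1*53^1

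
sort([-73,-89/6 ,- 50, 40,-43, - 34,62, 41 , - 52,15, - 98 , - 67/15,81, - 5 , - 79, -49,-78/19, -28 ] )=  [ - 98,-79 ,-73, - 52, - 50,-49, - 43,-34, - 28,  -  89/6,-5, -67/15,-78/19, 15,40,41 , 62,81]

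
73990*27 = 1997730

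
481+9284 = 9765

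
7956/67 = 118 + 50/67 =118.75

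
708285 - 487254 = 221031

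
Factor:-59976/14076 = - 98/23 = - 2^1 * 7^2*23^( - 1 )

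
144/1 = 144 = 144.00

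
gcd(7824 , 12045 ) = 3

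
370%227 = 143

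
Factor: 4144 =2^4*7^1*37^1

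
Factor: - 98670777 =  - 3^1*397^1*82847^1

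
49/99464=49/99464= 0.00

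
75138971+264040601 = 339179572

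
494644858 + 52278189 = 546923047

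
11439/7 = 1634 + 1/7 = 1634.14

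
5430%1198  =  638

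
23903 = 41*583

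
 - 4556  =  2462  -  7018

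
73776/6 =12296  =  12296.00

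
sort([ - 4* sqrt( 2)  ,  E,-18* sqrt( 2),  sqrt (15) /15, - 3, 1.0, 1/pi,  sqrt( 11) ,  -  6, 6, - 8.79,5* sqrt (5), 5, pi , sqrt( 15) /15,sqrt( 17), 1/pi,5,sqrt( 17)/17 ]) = [ - 18*sqrt(2 ), - 8.79 , - 6, - 4*sqrt (2 ), - 3 , sqrt( 17 ) /17,sqrt(15) /15,sqrt(15)/15, 1/pi,1/pi, 1.0,E , pi,sqrt( 11 ),sqrt( 17 ), 5,5, 6, 5*sqrt ( 5)]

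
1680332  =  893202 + 787130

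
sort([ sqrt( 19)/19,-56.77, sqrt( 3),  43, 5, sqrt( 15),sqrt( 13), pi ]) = [ - 56.77, sqrt( 19) /19,sqrt( 3),pi,sqrt(13) , sqrt( 15), 5 , 43]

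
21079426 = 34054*619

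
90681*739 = 67013259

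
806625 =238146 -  - 568479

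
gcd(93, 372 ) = 93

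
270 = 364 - 94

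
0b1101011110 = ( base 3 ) 1011221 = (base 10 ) 862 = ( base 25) 19c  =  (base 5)11422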